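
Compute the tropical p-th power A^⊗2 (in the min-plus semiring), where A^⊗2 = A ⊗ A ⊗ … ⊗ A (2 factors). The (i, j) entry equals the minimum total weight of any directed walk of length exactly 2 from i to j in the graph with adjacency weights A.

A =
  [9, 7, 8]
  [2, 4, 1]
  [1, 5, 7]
A^⊗2 =
  [9, 11, 8]
  [2, 6, 5]
  [7, 8, 6]

Each entry (A^⊗2)_ij equals the minimum over all length-2 walks i = v_0 → v_1 → … → v_2 = j of Σ_t A[v_t][v_{t+1}]. For example, for (i, j) = (0, 2) we minimise over 3 possible intermediate vertex sequences; the minimum is 8, attained along the walk 0 → 1 → 2.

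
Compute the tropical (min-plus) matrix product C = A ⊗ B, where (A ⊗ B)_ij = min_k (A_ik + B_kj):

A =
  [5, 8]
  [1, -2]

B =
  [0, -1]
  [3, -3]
A ⊗ B =
  [5, 4]
  [1, -5]

Apply the min-plus product entry-by-entry:
  C[0][0] = min over k of (A[0][0] + B[0][0] = 5 + 0 = 5, A[0][1] + B[1][0] = 8 + 3 = 11) = 5 (attained at k = 0)
  C[0][1] = min over k of (A[0][0] + B[0][1] = 5 + -1 = 4, A[0][1] + B[1][1] = 8 + -3 = 5) = 4 (attained at k = 0)
  C[1][0] = min over k of (A[1][0] + B[0][0] = 1 + 0 = 1, A[1][1] + B[1][0] = -2 + 3 = 1) = 1 (attained at k = 0)
  C[1][1] = min over k of (A[1][0] + B[0][1] = 1 + -1 = 0, A[1][1] + B[1][1] = -2 + -3 = -5) = -5 (attained at k = 1)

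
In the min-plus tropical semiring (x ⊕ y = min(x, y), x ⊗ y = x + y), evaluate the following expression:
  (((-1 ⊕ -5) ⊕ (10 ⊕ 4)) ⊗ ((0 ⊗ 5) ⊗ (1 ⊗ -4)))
(((-1 ⊕ -5) ⊕ (10 ⊕ 4)) ⊗ ((0 ⊗ 5) ⊗ (1 ⊗ -4))) = -3

Expand innermost to outermost. Recall ⊕ takes the minimum of its arguments and ⊗ takes their sum. Working out the expression (((-1 ⊕ -5) ⊕ (10 ⊕ 4)) ⊗ ((0 ⊗ 5) ⊗ (1 ⊗ -4))) gives -3.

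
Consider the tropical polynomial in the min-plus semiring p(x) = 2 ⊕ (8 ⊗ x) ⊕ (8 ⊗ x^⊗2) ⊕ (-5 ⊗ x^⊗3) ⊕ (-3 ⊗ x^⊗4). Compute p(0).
p(0) = -5

A tropical monomial a ⊗ x^⊗i evaluates to a + i · x. Evaluating each term at x = 0:
  Term 0 contributes 2 + 0 · 0 = 2
  Term 1 contributes 8 + 1 · 0 = 8
  Term 2 contributes 8 + 2 · 0 = 8
  Term 3 contributes -5 + 3 · 0 = -5
  Term 4 contributes -3 + 4 · 0 = -3
p(0) = ⊕ of these = min[2, 8, 8, -5, -3] = -5.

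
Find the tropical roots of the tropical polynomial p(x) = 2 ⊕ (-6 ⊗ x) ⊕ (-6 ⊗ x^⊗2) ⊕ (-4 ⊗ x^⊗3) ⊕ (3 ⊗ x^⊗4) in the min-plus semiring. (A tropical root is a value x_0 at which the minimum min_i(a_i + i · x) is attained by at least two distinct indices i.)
Roots: {-7, -2, 0, 8}

Each tropical root is a break point of the lower envelope of the lines y = a_i + i · x (there are 5 lines, with slopes 0, 1, ..., 4). Only the lines that attain the minimum somewhere contribute to roots; other lines are dominated. Here the surviving (envelope) indices are i = 4, i = 3, i = 2, i = 1, i = 0.
Intersections between consecutive envelope lines give the roots: for adjacent envelope indices i < j the intersection is x = (a_i − a_j) / (j − i). Reading off the sorted break points: {-7, -2, 0, 8}.
Verification: at each break x_0, at least two indices attain the minimum of min_i(a_i + i · x_0).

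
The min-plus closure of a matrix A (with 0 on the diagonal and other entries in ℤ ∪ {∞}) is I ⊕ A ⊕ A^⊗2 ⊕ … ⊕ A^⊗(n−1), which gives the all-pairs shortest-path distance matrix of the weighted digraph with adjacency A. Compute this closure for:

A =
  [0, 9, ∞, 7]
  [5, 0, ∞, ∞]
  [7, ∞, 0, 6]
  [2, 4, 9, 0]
Closure =
  [0, 9, 16, 7]
  [5, 0, 21, 12]
  [7, 10, 0, 6]
  [2, 4, 9, 0]

This is the Floyd-Warshall all-pairs shortest-path computation. For each intermediate vertex k = 0, 1, …, 3, update dist[i][j] ← min(dist[i][j], dist[i][k] + dist[k][j]). The final matrix gives, for each (i, j), the minimum total weight of any directed path from i to j (possibly empty when i = j).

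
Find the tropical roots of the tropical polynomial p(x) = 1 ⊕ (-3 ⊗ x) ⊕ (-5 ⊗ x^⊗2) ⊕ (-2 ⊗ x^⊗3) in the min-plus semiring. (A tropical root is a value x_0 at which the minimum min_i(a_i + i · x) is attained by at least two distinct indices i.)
Roots: {-3, 2, 4}

Each tropical root is a break point of the lower envelope of the lines y = a_i + i · x (there are 4 lines, with slopes 0, 1, ..., 3). Only the lines that attain the minimum somewhere contribute to roots; other lines are dominated. Here the surviving (envelope) indices are i = 3, i = 2, i = 1, i = 0.
Intersections between consecutive envelope lines give the roots: for adjacent envelope indices i < j the intersection is x = (a_i − a_j) / (j − i). Reading off the sorted break points: {-3, 2, 4}.
Verification: at each break x_0, at least two indices attain the minimum of min_i(a_i + i · x_0).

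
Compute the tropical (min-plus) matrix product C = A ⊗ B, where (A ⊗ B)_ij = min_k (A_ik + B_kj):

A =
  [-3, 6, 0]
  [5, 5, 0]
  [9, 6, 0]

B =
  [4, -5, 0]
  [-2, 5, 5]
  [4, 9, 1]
A ⊗ B =
  [1, -8, -3]
  [3, 0, 1]
  [4, 4, 1]

Apply the min-plus product entry-by-entry:
  C[0][0] = min over k of (A[0][0] + B[0][0] = -3 + 4 = 1, A[0][1] + B[1][0] = 6 + -2 = 4, A[0][2] + B[2][0] = 0 + 4 = 4) = 1 (attained at k = 0)
  C[0][1] = min over k of (A[0][0] + B[0][1] = -3 + -5 = -8, A[0][1] + B[1][1] = 6 + 5 = 11, A[0][2] + B[2][1] = 0 + 9 = 9) = -8 (attained at k = 0)
  C[0][2] = min over k of (A[0][0] + B[0][2] = -3 + 0 = -3, A[0][1] + B[1][2] = 6 + 5 = 11, A[0][2] + B[2][2] = 0 + 1 = 1) = -3 (attained at k = 0)
  C[1][0] = min over k of (A[1][0] + B[0][0] = 5 + 4 = 9, A[1][1] + B[1][0] = 5 + -2 = 3, A[1][2] + B[2][0] = 0 + 4 = 4) = 3 (attained at k = 1)
  C[1][1] = min over k of (A[1][0] + B[0][1] = 5 + -5 = 0, A[1][1] + B[1][1] = 5 + 5 = 10, A[1][2] + B[2][1] = 0 + 9 = 9) = 0 (attained at k = 0)
  C[1][2] = min over k of (A[1][0] + B[0][2] = 5 + 0 = 5, A[1][1] + B[1][2] = 5 + 5 = 10, A[1][2] + B[2][2] = 0 + 1 = 1) = 1 (attained at k = 2)
  C[2][0] = min over k of (A[2][0] + B[0][0] = 9 + 4 = 13, A[2][1] + B[1][0] = 6 + -2 = 4, A[2][2] + B[2][0] = 0 + 4 = 4) = 4 (attained at k = 1)
  C[2][1] = min over k of (A[2][0] + B[0][1] = 9 + -5 = 4, A[2][1] + B[1][1] = 6 + 5 = 11, A[2][2] + B[2][1] = 0 + 9 = 9) = 4 (attained at k = 0)
  C[2][2] = min over k of (A[2][0] + B[0][2] = 9 + 0 = 9, A[2][1] + B[1][2] = 6 + 5 = 11, A[2][2] + B[2][2] = 0 + 1 = 1) = 1 (attained at k = 2)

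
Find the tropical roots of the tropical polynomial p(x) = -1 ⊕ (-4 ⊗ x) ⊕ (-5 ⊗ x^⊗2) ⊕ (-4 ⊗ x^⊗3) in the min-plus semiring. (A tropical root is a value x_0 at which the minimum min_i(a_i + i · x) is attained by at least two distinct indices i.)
Roots: {-1, 1, 3}

Each tropical root is a break point of the lower envelope of the lines y = a_i + i · x (there are 4 lines, with slopes 0, 1, ..., 3). Only the lines that attain the minimum somewhere contribute to roots; other lines are dominated. Here the surviving (envelope) indices are i = 3, i = 2, i = 1, i = 0.
Intersections between consecutive envelope lines give the roots: for adjacent envelope indices i < j the intersection is x = (a_i − a_j) / (j − i). Reading off the sorted break points: {-1, 1, 3}.
Verification: at each break x_0, at least two indices attain the minimum of min_i(a_i + i · x_0).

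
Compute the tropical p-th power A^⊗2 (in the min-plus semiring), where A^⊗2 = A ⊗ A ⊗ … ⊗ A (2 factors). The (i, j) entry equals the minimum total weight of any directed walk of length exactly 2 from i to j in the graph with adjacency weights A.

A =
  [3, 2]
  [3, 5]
A^⊗2 =
  [5, 5]
  [6, 5]

Each entry (A^⊗2)_ij equals the minimum over all length-2 walks i = v_0 → v_1 → … → v_2 = j of Σ_t A[v_t][v_{t+1}]. For example, for (i, j) = (0, 1) we minimise over 2 possible intermediate vertex sequences; the minimum is 5, attained along the walk 0 → 0 → 1.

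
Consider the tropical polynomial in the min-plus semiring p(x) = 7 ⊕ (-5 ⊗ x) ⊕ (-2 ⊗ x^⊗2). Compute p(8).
p(8) = 3

A tropical monomial a ⊗ x^⊗i evaluates to a + i · x. Evaluating each term at x = 8:
  Term 0 contributes 7 + 0 · 8 = 7
  Term 1 contributes -5 + 1 · 8 = 3
  Term 2 contributes -2 + 2 · 8 = 14
p(8) = ⊕ of these = min[7, 3, 14] = 3.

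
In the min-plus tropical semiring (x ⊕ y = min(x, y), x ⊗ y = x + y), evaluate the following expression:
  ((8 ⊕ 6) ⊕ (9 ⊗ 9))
((8 ⊕ 6) ⊕ (9 ⊗ 9)) = 6

Expand innermost to outermost. Recall ⊕ takes the minimum of its arguments and ⊗ takes their sum. Working out the expression ((8 ⊕ 6) ⊕ (9 ⊗ 9)) gives 6.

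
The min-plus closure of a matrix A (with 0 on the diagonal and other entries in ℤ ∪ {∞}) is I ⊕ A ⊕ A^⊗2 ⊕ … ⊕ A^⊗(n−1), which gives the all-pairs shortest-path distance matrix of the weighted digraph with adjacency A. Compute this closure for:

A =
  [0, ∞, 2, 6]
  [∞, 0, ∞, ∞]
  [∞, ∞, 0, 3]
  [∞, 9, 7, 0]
Closure =
  [0, 14, 2, 5]
  [∞, 0, ∞, ∞]
  [∞, 12, 0, 3]
  [∞, 9, 7, 0]

This is the Floyd-Warshall all-pairs shortest-path computation. For each intermediate vertex k = 0, 1, …, 3, update dist[i][j] ← min(dist[i][j], dist[i][k] + dist[k][j]). The final matrix gives, for each (i, j), the minimum total weight of any directed path from i to j (possibly empty when i = j).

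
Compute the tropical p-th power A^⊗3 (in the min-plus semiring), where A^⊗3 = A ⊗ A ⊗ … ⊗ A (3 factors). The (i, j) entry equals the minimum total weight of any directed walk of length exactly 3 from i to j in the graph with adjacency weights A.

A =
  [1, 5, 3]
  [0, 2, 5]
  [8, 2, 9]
A^⊗3 =
  [3, 6, 5]
  [2, 5, 4]
  [3, 6, 5]

Each entry (A^⊗3)_ij equals the minimum over all length-3 walks i = v_0 → v_1 → … → v_3 = j of Σ_t A[v_t][v_{t+1}]. For example, for (i, j) = (0, 2) we minimise over 9 possible intermediate vertex sequences; the minimum is 5, attained along the walk 0 → 0 → 0 → 2.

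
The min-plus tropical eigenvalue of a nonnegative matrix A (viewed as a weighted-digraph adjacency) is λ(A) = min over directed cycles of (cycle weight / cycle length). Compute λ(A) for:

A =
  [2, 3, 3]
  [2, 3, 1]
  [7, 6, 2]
λ(A) = 2

Enumerate directed cycles and compute their means (weight / length). Sample:
  cycle 0 → 0: weight = 2, length = 1, mean = 2/1 ≈ 2.000
  cycle 1 → 1: weight = 3, length = 1, mean = 3/1 ≈ 3.000
  cycle 2 → 2: weight = 2, length = 1, mean = 2/1 ≈ 2.000
  cycle 0 → 1 → 0: weight = 5, length = 2, mean = 5/2 ≈ 2.500
  cycle 0 → 2 → 0: weight = 10, length = 2, mean = 10/2 ≈ 5.000
  cycle 1 → 0 → 1: weight = 5, length = 2, mean = 5/2 ≈ 2.500
Minimum mean = 2.000, attained e.g. along the cycle 0 → 0 with weight 2 and length 1. So λ(A) = 2/1 = 2.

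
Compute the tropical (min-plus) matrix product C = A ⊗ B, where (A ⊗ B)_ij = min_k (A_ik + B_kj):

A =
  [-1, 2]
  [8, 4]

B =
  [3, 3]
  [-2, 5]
A ⊗ B =
  [0, 2]
  [2, 9]

Apply the min-plus product entry-by-entry:
  C[0][0] = min over k of (A[0][0] + B[0][0] = -1 + 3 = 2, A[0][1] + B[1][0] = 2 + -2 = 0) = 0 (attained at k = 1)
  C[0][1] = min over k of (A[0][0] + B[0][1] = -1 + 3 = 2, A[0][1] + B[1][1] = 2 + 5 = 7) = 2 (attained at k = 0)
  C[1][0] = min over k of (A[1][0] + B[0][0] = 8 + 3 = 11, A[1][1] + B[1][0] = 4 + -2 = 2) = 2 (attained at k = 1)
  C[1][1] = min over k of (A[1][0] + B[0][1] = 8 + 3 = 11, A[1][1] + B[1][1] = 4 + 5 = 9) = 9 (attained at k = 1)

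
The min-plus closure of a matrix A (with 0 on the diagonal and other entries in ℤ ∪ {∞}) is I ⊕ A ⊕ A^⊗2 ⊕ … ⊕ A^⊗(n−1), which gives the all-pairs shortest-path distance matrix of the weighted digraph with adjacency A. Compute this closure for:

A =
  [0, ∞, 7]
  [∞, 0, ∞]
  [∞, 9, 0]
Closure =
  [0, 16, 7]
  [∞, 0, ∞]
  [∞, 9, 0]

This is the Floyd-Warshall all-pairs shortest-path computation. For each intermediate vertex k = 0, 1, …, 2, update dist[i][j] ← min(dist[i][j], dist[i][k] + dist[k][j]). The final matrix gives, for each (i, j), the minimum total weight of any directed path from i to j (possibly empty when i = j).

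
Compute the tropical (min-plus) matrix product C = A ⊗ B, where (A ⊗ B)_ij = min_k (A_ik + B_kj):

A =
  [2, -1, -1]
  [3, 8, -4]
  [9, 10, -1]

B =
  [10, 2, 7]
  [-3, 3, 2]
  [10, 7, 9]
A ⊗ B =
  [-4, 2, 1]
  [5, 3, 5]
  [7, 6, 8]

Apply the min-plus product entry-by-entry:
  C[0][0] = min over k of (A[0][0] + B[0][0] = 2 + 10 = 12, A[0][1] + B[1][0] = -1 + -3 = -4, A[0][2] + B[2][0] = -1 + 10 = 9) = -4 (attained at k = 1)
  C[0][1] = min over k of (A[0][0] + B[0][1] = 2 + 2 = 4, A[0][1] + B[1][1] = -1 + 3 = 2, A[0][2] + B[2][1] = -1 + 7 = 6) = 2 (attained at k = 1)
  C[0][2] = min over k of (A[0][0] + B[0][2] = 2 + 7 = 9, A[0][1] + B[1][2] = -1 + 2 = 1, A[0][2] + B[2][2] = -1 + 9 = 8) = 1 (attained at k = 1)
  C[1][0] = min over k of (A[1][0] + B[0][0] = 3 + 10 = 13, A[1][1] + B[1][0] = 8 + -3 = 5, A[1][2] + B[2][0] = -4 + 10 = 6) = 5 (attained at k = 1)
  C[1][1] = min over k of (A[1][0] + B[0][1] = 3 + 2 = 5, A[1][1] + B[1][1] = 8 + 3 = 11, A[1][2] + B[2][1] = -4 + 7 = 3) = 3 (attained at k = 2)
  C[1][2] = min over k of (A[1][0] + B[0][2] = 3 + 7 = 10, A[1][1] + B[1][2] = 8 + 2 = 10, A[1][2] + B[2][2] = -4 + 9 = 5) = 5 (attained at k = 2)
  C[2][0] = min over k of (A[2][0] + B[0][0] = 9 + 10 = 19, A[2][1] + B[1][0] = 10 + -3 = 7, A[2][2] + B[2][0] = -1 + 10 = 9) = 7 (attained at k = 1)
  C[2][1] = min over k of (A[2][0] + B[0][1] = 9 + 2 = 11, A[2][1] + B[1][1] = 10 + 3 = 13, A[2][2] + B[2][1] = -1 + 7 = 6) = 6 (attained at k = 2)
  C[2][2] = min over k of (A[2][0] + B[0][2] = 9 + 7 = 16, A[2][1] + B[1][2] = 10 + 2 = 12, A[2][2] + B[2][2] = -1 + 9 = 8) = 8 (attained at k = 2)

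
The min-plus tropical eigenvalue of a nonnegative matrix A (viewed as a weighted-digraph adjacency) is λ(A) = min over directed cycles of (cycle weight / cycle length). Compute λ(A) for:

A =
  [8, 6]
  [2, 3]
λ(A) = 3

Enumerate directed cycles and compute their means (weight / length). Sample:
  cycle 0 → 0: weight = 8, length = 1, mean = 8/1 ≈ 8.000
  cycle 1 → 1: weight = 3, length = 1, mean = 3/1 ≈ 3.000
  cycle 0 → 1 → 0: weight = 8, length = 2, mean = 8/2 ≈ 4.000
  cycle 1 → 0 → 1: weight = 8, length = 2, mean = 8/2 ≈ 4.000
Minimum mean = 3.000, attained e.g. along the cycle 1 → 1 with weight 3 and length 1. So λ(A) = 3/1 = 3.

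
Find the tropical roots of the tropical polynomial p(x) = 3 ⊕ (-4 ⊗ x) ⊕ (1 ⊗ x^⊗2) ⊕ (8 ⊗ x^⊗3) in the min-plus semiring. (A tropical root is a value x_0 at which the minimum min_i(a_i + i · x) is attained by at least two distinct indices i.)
Roots: {-7, -5, 7}

Each tropical root is a break point of the lower envelope of the lines y = a_i + i · x (there are 4 lines, with slopes 0, 1, ..., 3). Only the lines that attain the minimum somewhere contribute to roots; other lines are dominated. Here the surviving (envelope) indices are i = 3, i = 2, i = 1, i = 0.
Intersections between consecutive envelope lines give the roots: for adjacent envelope indices i < j the intersection is x = (a_i − a_j) / (j − i). Reading off the sorted break points: {-7, -5, 7}.
Verification: at each break x_0, at least two indices attain the minimum of min_i(a_i + i · x_0).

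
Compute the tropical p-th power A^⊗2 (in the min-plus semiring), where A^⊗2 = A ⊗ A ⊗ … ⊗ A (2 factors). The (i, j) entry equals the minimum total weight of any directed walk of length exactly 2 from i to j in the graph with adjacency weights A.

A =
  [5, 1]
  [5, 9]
A^⊗2 =
  [6, 6]
  [10, 6]

Each entry (A^⊗2)_ij equals the minimum over all length-2 walks i = v_0 → v_1 → … → v_2 = j of Σ_t A[v_t][v_{t+1}]. For example, for (i, j) = (0, 1) we minimise over 2 possible intermediate vertex sequences; the minimum is 6, attained along the walk 0 → 0 → 1.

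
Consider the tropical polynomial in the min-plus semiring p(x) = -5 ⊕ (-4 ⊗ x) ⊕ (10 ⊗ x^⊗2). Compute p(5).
p(5) = -5

A tropical monomial a ⊗ x^⊗i evaluates to a + i · x. Evaluating each term at x = 5:
  Term 0 contributes -5 + 0 · 5 = -5
  Term 1 contributes -4 + 1 · 5 = 1
  Term 2 contributes 10 + 2 · 5 = 20
p(5) = ⊕ of these = min[-5, 1, 20] = -5.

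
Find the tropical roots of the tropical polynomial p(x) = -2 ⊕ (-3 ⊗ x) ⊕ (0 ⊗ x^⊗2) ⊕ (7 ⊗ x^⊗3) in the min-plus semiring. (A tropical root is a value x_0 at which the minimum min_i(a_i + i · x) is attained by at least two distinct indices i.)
Roots: {-7, -3, 1}

Each tropical root is a break point of the lower envelope of the lines y = a_i + i · x (there are 4 lines, with slopes 0, 1, ..., 3). Only the lines that attain the minimum somewhere contribute to roots; other lines are dominated. Here the surviving (envelope) indices are i = 3, i = 2, i = 1, i = 0.
Intersections between consecutive envelope lines give the roots: for adjacent envelope indices i < j the intersection is x = (a_i − a_j) / (j − i). Reading off the sorted break points: {-7, -3, 1}.
Verification: at each break x_0, at least two indices attain the minimum of min_i(a_i + i · x_0).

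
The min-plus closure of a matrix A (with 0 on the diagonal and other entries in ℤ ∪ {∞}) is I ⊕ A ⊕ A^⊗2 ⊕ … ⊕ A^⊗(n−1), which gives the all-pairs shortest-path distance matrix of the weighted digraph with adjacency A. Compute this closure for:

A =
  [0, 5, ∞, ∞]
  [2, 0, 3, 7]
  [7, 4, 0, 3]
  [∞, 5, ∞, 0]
Closure =
  [0, 5, 8, 11]
  [2, 0, 3, 6]
  [6, 4, 0, 3]
  [7, 5, 8, 0]

This is the Floyd-Warshall all-pairs shortest-path computation. For each intermediate vertex k = 0, 1, …, 3, update dist[i][j] ← min(dist[i][j], dist[i][k] + dist[k][j]). The final matrix gives, for each (i, j), the minimum total weight of any directed path from i to j (possibly empty when i = j).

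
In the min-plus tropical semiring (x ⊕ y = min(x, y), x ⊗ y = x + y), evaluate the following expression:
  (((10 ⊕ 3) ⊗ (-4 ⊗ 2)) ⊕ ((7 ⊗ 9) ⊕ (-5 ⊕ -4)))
(((10 ⊕ 3) ⊗ (-4 ⊗ 2)) ⊕ ((7 ⊗ 9) ⊕ (-5 ⊕ -4))) = -5

Expand innermost to outermost. Recall ⊕ takes the minimum of its arguments and ⊗ takes their sum. Working out the expression (((10 ⊕ 3) ⊗ (-4 ⊗ 2)) ⊕ ((7 ⊗ 9) ⊕ (-5 ⊕ -4))) gives -5.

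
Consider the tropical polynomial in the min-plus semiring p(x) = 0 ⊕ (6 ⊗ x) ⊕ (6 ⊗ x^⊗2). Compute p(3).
p(3) = 0

A tropical monomial a ⊗ x^⊗i evaluates to a + i · x. Evaluating each term at x = 3:
  Term 0 contributes 0 + 0 · 3 = 0
  Term 1 contributes 6 + 1 · 3 = 9
  Term 2 contributes 6 + 2 · 3 = 12
p(3) = ⊕ of these = min[0, 9, 12] = 0.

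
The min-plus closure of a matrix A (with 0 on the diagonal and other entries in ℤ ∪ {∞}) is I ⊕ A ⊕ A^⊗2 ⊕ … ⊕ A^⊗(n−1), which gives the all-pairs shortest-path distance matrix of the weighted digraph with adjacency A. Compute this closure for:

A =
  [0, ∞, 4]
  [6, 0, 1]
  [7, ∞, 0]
Closure =
  [0, ∞, 4]
  [6, 0, 1]
  [7, ∞, 0]

This is the Floyd-Warshall all-pairs shortest-path computation. For each intermediate vertex k = 0, 1, …, 2, update dist[i][j] ← min(dist[i][j], dist[i][k] + dist[k][j]). The final matrix gives, for each (i, j), the minimum total weight of any directed path from i to j (possibly empty when i = j).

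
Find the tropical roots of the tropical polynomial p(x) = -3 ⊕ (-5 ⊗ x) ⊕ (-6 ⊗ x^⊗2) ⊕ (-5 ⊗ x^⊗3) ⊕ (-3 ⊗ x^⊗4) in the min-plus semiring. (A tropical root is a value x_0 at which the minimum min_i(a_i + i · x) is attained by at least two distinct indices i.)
Roots: {-2, -1, 1, 2}

Each tropical root is a break point of the lower envelope of the lines y = a_i + i · x (there are 5 lines, with slopes 0, 1, ..., 4). Only the lines that attain the minimum somewhere contribute to roots; other lines are dominated. Here the surviving (envelope) indices are i = 4, i = 3, i = 2, i = 1, i = 0.
Intersections between consecutive envelope lines give the roots: for adjacent envelope indices i < j the intersection is x = (a_i − a_j) / (j − i). Reading off the sorted break points: {-2, -1, 1, 2}.
Verification: at each break x_0, at least two indices attain the minimum of min_i(a_i + i · x_0).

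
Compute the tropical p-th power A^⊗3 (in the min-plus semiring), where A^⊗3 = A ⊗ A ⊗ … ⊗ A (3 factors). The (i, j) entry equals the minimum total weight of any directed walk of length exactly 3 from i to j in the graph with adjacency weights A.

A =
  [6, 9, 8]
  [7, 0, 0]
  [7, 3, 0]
A^⊗3 =
  [15, 9, 8]
  [7, 0, 0]
  [7, 3, 0]

Each entry (A^⊗3)_ij equals the minimum over all length-3 walks i = v_0 → v_1 → … → v_3 = j of Σ_t A[v_t][v_{t+1}]. For example, for (i, j) = (0, 2) we minimise over 9 possible intermediate vertex sequences; the minimum is 8, attained along the walk 0 → 2 → 2 → 2.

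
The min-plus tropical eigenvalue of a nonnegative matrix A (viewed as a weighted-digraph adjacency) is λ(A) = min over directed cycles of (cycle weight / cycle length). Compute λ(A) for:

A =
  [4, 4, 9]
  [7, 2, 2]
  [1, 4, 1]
λ(A) = 1

Enumerate directed cycles and compute their means (weight / length). Sample:
  cycle 0 → 0: weight = 4, length = 1, mean = 4/1 ≈ 4.000
  cycle 1 → 1: weight = 2, length = 1, mean = 2/1 ≈ 2.000
  cycle 2 → 2: weight = 1, length = 1, mean = 1/1 ≈ 1.000
  cycle 0 → 1 → 0: weight = 11, length = 2, mean = 11/2 ≈ 5.500
  cycle 0 → 2 → 0: weight = 10, length = 2, mean = 10/2 ≈ 5.000
  cycle 1 → 0 → 1: weight = 11, length = 2, mean = 11/2 ≈ 5.500
Minimum mean = 1.000, attained e.g. along the cycle 2 → 2 with weight 1 and length 1. So λ(A) = 1/1 = 1.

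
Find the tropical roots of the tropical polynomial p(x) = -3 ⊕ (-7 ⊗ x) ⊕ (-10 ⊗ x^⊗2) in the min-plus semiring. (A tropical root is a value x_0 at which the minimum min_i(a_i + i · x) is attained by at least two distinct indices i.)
Roots: {3, 4}

Each tropical root is a break point of the lower envelope of the lines y = a_i + i · x (there are 3 lines, with slopes 0, 1, ..., 2). Only the lines that attain the minimum somewhere contribute to roots; other lines are dominated. Here the surviving (envelope) indices are i = 2, i = 1, i = 0.
Intersections between consecutive envelope lines give the roots: for adjacent envelope indices i < j the intersection is x = (a_i − a_j) / (j − i). Reading off the sorted break points: {3, 4}.
Verification: at each break x_0, at least two indices attain the minimum of min_i(a_i + i · x_0).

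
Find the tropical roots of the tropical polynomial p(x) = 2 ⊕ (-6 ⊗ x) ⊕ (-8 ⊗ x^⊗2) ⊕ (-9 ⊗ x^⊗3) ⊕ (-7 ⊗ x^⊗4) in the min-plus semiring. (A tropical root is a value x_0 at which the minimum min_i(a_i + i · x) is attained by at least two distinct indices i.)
Roots: {-2, 1, 2, 8}

Each tropical root is a break point of the lower envelope of the lines y = a_i + i · x (there are 5 lines, with slopes 0, 1, ..., 4). Only the lines that attain the minimum somewhere contribute to roots; other lines are dominated. Here the surviving (envelope) indices are i = 4, i = 3, i = 2, i = 1, i = 0.
Intersections between consecutive envelope lines give the roots: for adjacent envelope indices i < j the intersection is x = (a_i − a_j) / (j − i). Reading off the sorted break points: {-2, 1, 2, 8}.
Verification: at each break x_0, at least two indices attain the minimum of min_i(a_i + i · x_0).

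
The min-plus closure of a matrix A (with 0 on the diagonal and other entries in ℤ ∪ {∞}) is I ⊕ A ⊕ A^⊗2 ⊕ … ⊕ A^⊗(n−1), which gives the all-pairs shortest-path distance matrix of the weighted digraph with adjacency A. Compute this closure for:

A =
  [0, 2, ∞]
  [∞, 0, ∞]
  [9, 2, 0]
Closure =
  [0, 2, ∞]
  [∞, 0, ∞]
  [9, 2, 0]

This is the Floyd-Warshall all-pairs shortest-path computation. For each intermediate vertex k = 0, 1, …, 2, update dist[i][j] ← min(dist[i][j], dist[i][k] + dist[k][j]). The final matrix gives, for each (i, j), the minimum total weight of any directed path from i to j (possibly empty when i = j).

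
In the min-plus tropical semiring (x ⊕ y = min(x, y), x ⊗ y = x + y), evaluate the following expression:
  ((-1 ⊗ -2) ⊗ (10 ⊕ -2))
((-1 ⊗ -2) ⊗ (10 ⊕ -2)) = -5

Expand innermost to outermost. Recall ⊕ takes the minimum of its arguments and ⊗ takes their sum. Working out the expression ((-1 ⊗ -2) ⊗ (10 ⊕ -2)) gives -5.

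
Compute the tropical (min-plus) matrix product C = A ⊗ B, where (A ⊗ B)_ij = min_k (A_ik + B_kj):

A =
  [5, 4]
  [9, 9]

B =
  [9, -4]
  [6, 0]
A ⊗ B =
  [10, 1]
  [15, 5]

Apply the min-plus product entry-by-entry:
  C[0][0] = min over k of (A[0][0] + B[0][0] = 5 + 9 = 14, A[0][1] + B[1][0] = 4 + 6 = 10) = 10 (attained at k = 1)
  C[0][1] = min over k of (A[0][0] + B[0][1] = 5 + -4 = 1, A[0][1] + B[1][1] = 4 + 0 = 4) = 1 (attained at k = 0)
  C[1][0] = min over k of (A[1][0] + B[0][0] = 9 + 9 = 18, A[1][1] + B[1][0] = 9 + 6 = 15) = 15 (attained at k = 1)
  C[1][1] = min over k of (A[1][0] + B[0][1] = 9 + -4 = 5, A[1][1] + B[1][1] = 9 + 0 = 9) = 5 (attained at k = 0)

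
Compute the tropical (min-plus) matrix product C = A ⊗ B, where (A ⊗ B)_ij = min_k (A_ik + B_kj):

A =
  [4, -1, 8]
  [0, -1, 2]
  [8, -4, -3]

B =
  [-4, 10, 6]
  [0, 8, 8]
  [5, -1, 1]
A ⊗ B =
  [-1, 7, 7]
  [-4, 1, 3]
  [-4, -4, -2]

Apply the min-plus product entry-by-entry:
  C[0][0] = min over k of (A[0][0] + B[0][0] = 4 + -4 = 0, A[0][1] + B[1][0] = -1 + 0 = -1, A[0][2] + B[2][0] = 8 + 5 = 13) = -1 (attained at k = 1)
  C[0][1] = min over k of (A[0][0] + B[0][1] = 4 + 10 = 14, A[0][1] + B[1][1] = -1 + 8 = 7, A[0][2] + B[2][1] = 8 + -1 = 7) = 7 (attained at k = 1)
  C[0][2] = min over k of (A[0][0] + B[0][2] = 4 + 6 = 10, A[0][1] + B[1][2] = -1 + 8 = 7, A[0][2] + B[2][2] = 8 + 1 = 9) = 7 (attained at k = 1)
  C[1][0] = min over k of (A[1][0] + B[0][0] = 0 + -4 = -4, A[1][1] + B[1][0] = -1 + 0 = -1, A[1][2] + B[2][0] = 2 + 5 = 7) = -4 (attained at k = 0)
  C[1][1] = min over k of (A[1][0] + B[0][1] = 0 + 10 = 10, A[1][1] + B[1][1] = -1 + 8 = 7, A[1][2] + B[2][1] = 2 + -1 = 1) = 1 (attained at k = 2)
  C[1][2] = min over k of (A[1][0] + B[0][2] = 0 + 6 = 6, A[1][1] + B[1][2] = -1 + 8 = 7, A[1][2] + B[2][2] = 2 + 1 = 3) = 3 (attained at k = 2)
  C[2][0] = min over k of (A[2][0] + B[0][0] = 8 + -4 = 4, A[2][1] + B[1][0] = -4 + 0 = -4, A[2][2] + B[2][0] = -3 + 5 = 2) = -4 (attained at k = 1)
  C[2][1] = min over k of (A[2][0] + B[0][1] = 8 + 10 = 18, A[2][1] + B[1][1] = -4 + 8 = 4, A[2][2] + B[2][1] = -3 + -1 = -4) = -4 (attained at k = 2)
  C[2][2] = min over k of (A[2][0] + B[0][2] = 8 + 6 = 14, A[2][1] + B[1][2] = -4 + 8 = 4, A[2][2] + B[2][2] = -3 + 1 = -2) = -2 (attained at k = 2)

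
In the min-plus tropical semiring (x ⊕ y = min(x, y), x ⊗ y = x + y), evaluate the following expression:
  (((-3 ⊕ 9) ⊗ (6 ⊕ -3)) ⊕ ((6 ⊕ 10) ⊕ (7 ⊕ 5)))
(((-3 ⊕ 9) ⊗ (6 ⊕ -3)) ⊕ ((6 ⊕ 10) ⊕ (7 ⊕ 5))) = -6

Expand innermost to outermost. Recall ⊕ takes the minimum of its arguments and ⊗ takes their sum. Working out the expression (((-3 ⊕ 9) ⊗ (6 ⊕ -3)) ⊕ ((6 ⊕ 10) ⊕ (7 ⊕ 5))) gives -6.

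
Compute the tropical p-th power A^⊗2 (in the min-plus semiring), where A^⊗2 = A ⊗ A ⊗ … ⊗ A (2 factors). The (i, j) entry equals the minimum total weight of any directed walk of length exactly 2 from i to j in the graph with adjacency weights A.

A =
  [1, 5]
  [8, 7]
A^⊗2 =
  [2, 6]
  [9, 13]

Each entry (A^⊗2)_ij equals the minimum over all length-2 walks i = v_0 → v_1 → … → v_2 = j of Σ_t A[v_t][v_{t+1}]. For example, for (i, j) = (0, 1) we minimise over 2 possible intermediate vertex sequences; the minimum is 6, attained along the walk 0 → 0 → 1.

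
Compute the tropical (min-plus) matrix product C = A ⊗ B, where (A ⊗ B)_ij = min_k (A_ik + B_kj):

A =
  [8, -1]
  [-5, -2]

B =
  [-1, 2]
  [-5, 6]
A ⊗ B =
  [-6, 5]
  [-7, -3]

Apply the min-plus product entry-by-entry:
  C[0][0] = min over k of (A[0][0] + B[0][0] = 8 + -1 = 7, A[0][1] + B[1][0] = -1 + -5 = -6) = -6 (attained at k = 1)
  C[0][1] = min over k of (A[0][0] + B[0][1] = 8 + 2 = 10, A[0][1] + B[1][1] = -1 + 6 = 5) = 5 (attained at k = 1)
  C[1][0] = min over k of (A[1][0] + B[0][0] = -5 + -1 = -6, A[1][1] + B[1][0] = -2 + -5 = -7) = -7 (attained at k = 1)
  C[1][1] = min over k of (A[1][0] + B[0][1] = -5 + 2 = -3, A[1][1] + B[1][1] = -2 + 6 = 4) = -3 (attained at k = 0)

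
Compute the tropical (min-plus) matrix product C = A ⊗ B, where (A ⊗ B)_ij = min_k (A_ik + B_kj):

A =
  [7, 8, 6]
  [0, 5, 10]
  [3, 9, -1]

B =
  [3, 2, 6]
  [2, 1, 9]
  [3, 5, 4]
A ⊗ B =
  [9, 9, 10]
  [3, 2, 6]
  [2, 4, 3]

Apply the min-plus product entry-by-entry:
  C[0][0] = min over k of (A[0][0] + B[0][0] = 7 + 3 = 10, A[0][1] + B[1][0] = 8 + 2 = 10, A[0][2] + B[2][0] = 6 + 3 = 9) = 9 (attained at k = 2)
  C[0][1] = min over k of (A[0][0] + B[0][1] = 7 + 2 = 9, A[0][1] + B[1][1] = 8 + 1 = 9, A[0][2] + B[2][1] = 6 + 5 = 11) = 9 (attained at k = 0)
  C[0][2] = min over k of (A[0][0] + B[0][2] = 7 + 6 = 13, A[0][1] + B[1][2] = 8 + 9 = 17, A[0][2] + B[2][2] = 6 + 4 = 10) = 10 (attained at k = 2)
  C[1][0] = min over k of (A[1][0] + B[0][0] = 0 + 3 = 3, A[1][1] + B[1][0] = 5 + 2 = 7, A[1][2] + B[2][0] = 10 + 3 = 13) = 3 (attained at k = 0)
  C[1][1] = min over k of (A[1][0] + B[0][1] = 0 + 2 = 2, A[1][1] + B[1][1] = 5 + 1 = 6, A[1][2] + B[2][1] = 10 + 5 = 15) = 2 (attained at k = 0)
  C[1][2] = min over k of (A[1][0] + B[0][2] = 0 + 6 = 6, A[1][1] + B[1][2] = 5 + 9 = 14, A[1][2] + B[2][2] = 10 + 4 = 14) = 6 (attained at k = 0)
  C[2][0] = min over k of (A[2][0] + B[0][0] = 3 + 3 = 6, A[2][1] + B[1][0] = 9 + 2 = 11, A[2][2] + B[2][0] = -1 + 3 = 2) = 2 (attained at k = 2)
  C[2][1] = min over k of (A[2][0] + B[0][1] = 3 + 2 = 5, A[2][1] + B[1][1] = 9 + 1 = 10, A[2][2] + B[2][1] = -1 + 5 = 4) = 4 (attained at k = 2)
  C[2][2] = min over k of (A[2][0] + B[0][2] = 3 + 6 = 9, A[2][1] + B[1][2] = 9 + 9 = 18, A[2][2] + B[2][2] = -1 + 4 = 3) = 3 (attained at k = 2)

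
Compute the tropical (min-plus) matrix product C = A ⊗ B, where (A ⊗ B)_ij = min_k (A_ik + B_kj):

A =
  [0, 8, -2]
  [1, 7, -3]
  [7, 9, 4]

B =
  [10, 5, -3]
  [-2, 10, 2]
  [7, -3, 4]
A ⊗ B =
  [5, -5, -3]
  [4, -6, -2]
  [7, 1, 4]

Apply the min-plus product entry-by-entry:
  C[0][0] = min over k of (A[0][0] + B[0][0] = 0 + 10 = 10, A[0][1] + B[1][0] = 8 + -2 = 6, A[0][2] + B[2][0] = -2 + 7 = 5) = 5 (attained at k = 2)
  C[0][1] = min over k of (A[0][0] + B[0][1] = 0 + 5 = 5, A[0][1] + B[1][1] = 8 + 10 = 18, A[0][2] + B[2][1] = -2 + -3 = -5) = -5 (attained at k = 2)
  C[0][2] = min over k of (A[0][0] + B[0][2] = 0 + -3 = -3, A[0][1] + B[1][2] = 8 + 2 = 10, A[0][2] + B[2][2] = -2 + 4 = 2) = -3 (attained at k = 0)
  C[1][0] = min over k of (A[1][0] + B[0][0] = 1 + 10 = 11, A[1][1] + B[1][0] = 7 + -2 = 5, A[1][2] + B[2][0] = -3 + 7 = 4) = 4 (attained at k = 2)
  C[1][1] = min over k of (A[1][0] + B[0][1] = 1 + 5 = 6, A[1][1] + B[1][1] = 7 + 10 = 17, A[1][2] + B[2][1] = -3 + -3 = -6) = -6 (attained at k = 2)
  C[1][2] = min over k of (A[1][0] + B[0][2] = 1 + -3 = -2, A[1][1] + B[1][2] = 7 + 2 = 9, A[1][2] + B[2][2] = -3 + 4 = 1) = -2 (attained at k = 0)
  C[2][0] = min over k of (A[2][0] + B[0][0] = 7 + 10 = 17, A[2][1] + B[1][0] = 9 + -2 = 7, A[2][2] + B[2][0] = 4 + 7 = 11) = 7 (attained at k = 1)
  C[2][1] = min over k of (A[2][0] + B[0][1] = 7 + 5 = 12, A[2][1] + B[1][1] = 9 + 10 = 19, A[2][2] + B[2][1] = 4 + -3 = 1) = 1 (attained at k = 2)
  C[2][2] = min over k of (A[2][0] + B[0][2] = 7 + -3 = 4, A[2][1] + B[1][2] = 9 + 2 = 11, A[2][2] + B[2][2] = 4 + 4 = 8) = 4 (attained at k = 0)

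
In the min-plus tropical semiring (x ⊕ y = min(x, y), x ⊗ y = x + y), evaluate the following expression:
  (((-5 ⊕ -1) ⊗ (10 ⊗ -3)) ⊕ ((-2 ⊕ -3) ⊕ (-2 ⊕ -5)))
(((-5 ⊕ -1) ⊗ (10 ⊗ -3)) ⊕ ((-2 ⊕ -3) ⊕ (-2 ⊕ -5))) = -5

Expand innermost to outermost. Recall ⊕ takes the minimum of its arguments and ⊗ takes their sum. Working out the expression (((-5 ⊕ -1) ⊗ (10 ⊗ -3)) ⊕ ((-2 ⊕ -3) ⊕ (-2 ⊕ -5))) gives -5.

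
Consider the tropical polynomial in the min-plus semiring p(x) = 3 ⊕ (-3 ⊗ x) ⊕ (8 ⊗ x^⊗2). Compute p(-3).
p(-3) = -6

A tropical monomial a ⊗ x^⊗i evaluates to a + i · x. Evaluating each term at x = -3:
  Term 0 contributes 3 + 0 · -3 = 3
  Term 1 contributes -3 + 1 · -3 = -6
  Term 2 contributes 8 + 2 · -3 = 2
p(-3) = ⊕ of these = min[3, -6, 2] = -6.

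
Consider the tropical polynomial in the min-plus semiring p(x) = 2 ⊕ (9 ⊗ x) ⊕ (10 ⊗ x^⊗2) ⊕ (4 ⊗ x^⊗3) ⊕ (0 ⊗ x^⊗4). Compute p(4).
p(4) = 2

A tropical monomial a ⊗ x^⊗i evaluates to a + i · x. Evaluating each term at x = 4:
  Term 0 contributes 2 + 0 · 4 = 2
  Term 1 contributes 9 + 1 · 4 = 13
  Term 2 contributes 10 + 2 · 4 = 18
  Term 3 contributes 4 + 3 · 4 = 16
  Term 4 contributes 0 + 4 · 4 = 16
p(4) = ⊕ of these = min[2, 13, 18, 16, 16] = 2.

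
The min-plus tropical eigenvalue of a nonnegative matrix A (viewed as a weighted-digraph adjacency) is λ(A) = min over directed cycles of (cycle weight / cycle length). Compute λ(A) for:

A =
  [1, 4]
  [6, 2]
λ(A) = 1

Enumerate directed cycles and compute their means (weight / length). Sample:
  cycle 0 → 0: weight = 1, length = 1, mean = 1/1 ≈ 1.000
  cycle 1 → 1: weight = 2, length = 1, mean = 2/1 ≈ 2.000
  cycle 0 → 1 → 0: weight = 10, length = 2, mean = 10/2 ≈ 5.000
  cycle 1 → 0 → 1: weight = 10, length = 2, mean = 10/2 ≈ 5.000
Minimum mean = 1.000, attained e.g. along the cycle 0 → 0 with weight 1 and length 1. So λ(A) = 1/1 = 1.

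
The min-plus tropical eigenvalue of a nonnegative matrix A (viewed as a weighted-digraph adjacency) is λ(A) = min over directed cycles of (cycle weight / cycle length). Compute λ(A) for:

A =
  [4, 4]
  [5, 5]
λ(A) = 4

Enumerate directed cycles and compute their means (weight / length). Sample:
  cycle 0 → 0: weight = 4, length = 1, mean = 4/1 ≈ 4.000
  cycle 1 → 1: weight = 5, length = 1, mean = 5/1 ≈ 5.000
  cycle 0 → 1 → 0: weight = 9, length = 2, mean = 9/2 ≈ 4.500
  cycle 1 → 0 → 1: weight = 9, length = 2, mean = 9/2 ≈ 4.500
Minimum mean = 4.000, attained e.g. along the cycle 0 → 0 with weight 4 and length 1. So λ(A) = 4/1 = 4.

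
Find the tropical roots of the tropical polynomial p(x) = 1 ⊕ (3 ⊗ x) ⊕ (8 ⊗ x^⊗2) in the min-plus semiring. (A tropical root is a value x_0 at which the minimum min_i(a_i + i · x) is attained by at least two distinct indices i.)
Roots: {-5, -2}

Each tropical root is a break point of the lower envelope of the lines y = a_i + i · x (there are 3 lines, with slopes 0, 1, ..., 2). Only the lines that attain the minimum somewhere contribute to roots; other lines are dominated. Here the surviving (envelope) indices are i = 2, i = 1, i = 0.
Intersections between consecutive envelope lines give the roots: for adjacent envelope indices i < j the intersection is x = (a_i − a_j) / (j − i). Reading off the sorted break points: {-5, -2}.
Verification: at each break x_0, at least two indices attain the minimum of min_i(a_i + i · x_0).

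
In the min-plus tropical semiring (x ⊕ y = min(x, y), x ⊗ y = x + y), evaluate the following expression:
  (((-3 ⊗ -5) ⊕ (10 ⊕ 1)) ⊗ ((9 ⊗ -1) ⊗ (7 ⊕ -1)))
(((-3 ⊗ -5) ⊕ (10 ⊕ 1)) ⊗ ((9 ⊗ -1) ⊗ (7 ⊕ -1))) = -1

Expand innermost to outermost. Recall ⊕ takes the minimum of its arguments and ⊗ takes their sum. Working out the expression (((-3 ⊗ -5) ⊕ (10 ⊕ 1)) ⊗ ((9 ⊗ -1) ⊗ (7 ⊕ -1))) gives -1.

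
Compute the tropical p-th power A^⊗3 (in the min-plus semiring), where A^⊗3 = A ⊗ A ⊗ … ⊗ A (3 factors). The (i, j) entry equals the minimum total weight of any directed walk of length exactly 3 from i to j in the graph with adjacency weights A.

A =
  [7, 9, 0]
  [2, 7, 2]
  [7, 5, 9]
A^⊗3 =
  [7, 12, 7]
  [9, 7, 9]
  [14, 12, 7]

Each entry (A^⊗3)_ij equals the minimum over all length-3 walks i = v_0 → v_1 → … → v_3 = j of Σ_t A[v_t][v_{t+1}]. For example, for (i, j) = (0, 2) we minimise over 9 possible intermediate vertex sequences; the minimum is 7, attained along the walk 0 → 2 → 0 → 2.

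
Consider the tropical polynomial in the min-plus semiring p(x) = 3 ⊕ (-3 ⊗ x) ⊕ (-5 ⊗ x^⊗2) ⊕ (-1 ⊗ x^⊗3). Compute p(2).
p(2) = -1

A tropical monomial a ⊗ x^⊗i evaluates to a + i · x. Evaluating each term at x = 2:
  Term 0 contributes 3 + 0 · 2 = 3
  Term 1 contributes -3 + 1 · 2 = -1
  Term 2 contributes -5 + 2 · 2 = -1
  Term 3 contributes -1 + 3 · 2 = 5
p(2) = ⊕ of these = min[3, -1, -1, 5] = -1.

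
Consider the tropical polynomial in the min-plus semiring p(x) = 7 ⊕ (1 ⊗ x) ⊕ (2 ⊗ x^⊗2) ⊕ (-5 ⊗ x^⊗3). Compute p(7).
p(7) = 7

A tropical monomial a ⊗ x^⊗i evaluates to a + i · x. Evaluating each term at x = 7:
  Term 0 contributes 7 + 0 · 7 = 7
  Term 1 contributes 1 + 1 · 7 = 8
  Term 2 contributes 2 + 2 · 7 = 16
  Term 3 contributes -5 + 3 · 7 = 16
p(7) = ⊕ of these = min[7, 8, 16, 16] = 7.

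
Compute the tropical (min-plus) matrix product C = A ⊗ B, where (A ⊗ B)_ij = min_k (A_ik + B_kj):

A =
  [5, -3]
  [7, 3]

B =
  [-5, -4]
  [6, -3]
A ⊗ B =
  [0, -6]
  [2, 0]

Apply the min-plus product entry-by-entry:
  C[0][0] = min over k of (A[0][0] + B[0][0] = 5 + -5 = 0, A[0][1] + B[1][0] = -3 + 6 = 3) = 0 (attained at k = 0)
  C[0][1] = min over k of (A[0][0] + B[0][1] = 5 + -4 = 1, A[0][1] + B[1][1] = -3 + -3 = -6) = -6 (attained at k = 1)
  C[1][0] = min over k of (A[1][0] + B[0][0] = 7 + -5 = 2, A[1][1] + B[1][0] = 3 + 6 = 9) = 2 (attained at k = 0)
  C[1][1] = min over k of (A[1][0] + B[0][1] = 7 + -4 = 3, A[1][1] + B[1][1] = 3 + -3 = 0) = 0 (attained at k = 1)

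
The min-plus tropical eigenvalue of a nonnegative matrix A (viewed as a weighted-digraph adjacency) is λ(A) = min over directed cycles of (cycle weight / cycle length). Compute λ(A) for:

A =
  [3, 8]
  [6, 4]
λ(A) = 3

Enumerate directed cycles and compute their means (weight / length). Sample:
  cycle 0 → 0: weight = 3, length = 1, mean = 3/1 ≈ 3.000
  cycle 1 → 1: weight = 4, length = 1, mean = 4/1 ≈ 4.000
  cycle 0 → 1 → 0: weight = 14, length = 2, mean = 14/2 ≈ 7.000
  cycle 1 → 0 → 1: weight = 14, length = 2, mean = 14/2 ≈ 7.000
Minimum mean = 3.000, attained e.g. along the cycle 0 → 0 with weight 3 and length 1. So λ(A) = 3/1 = 3.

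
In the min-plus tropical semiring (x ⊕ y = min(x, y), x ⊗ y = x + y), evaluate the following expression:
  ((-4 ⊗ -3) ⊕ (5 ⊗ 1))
((-4 ⊗ -3) ⊕ (5 ⊗ 1)) = -7

Expand innermost to outermost. Recall ⊕ takes the minimum of its arguments and ⊗ takes their sum. Working out the expression ((-4 ⊗ -3) ⊕ (5 ⊗ 1)) gives -7.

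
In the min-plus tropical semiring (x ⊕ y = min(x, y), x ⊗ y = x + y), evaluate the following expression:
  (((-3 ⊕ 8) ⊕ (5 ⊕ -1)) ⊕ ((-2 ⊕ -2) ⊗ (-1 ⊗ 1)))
(((-3 ⊕ 8) ⊕ (5 ⊕ -1)) ⊕ ((-2 ⊕ -2) ⊗ (-1 ⊗ 1))) = -3

Expand innermost to outermost. Recall ⊕ takes the minimum of its arguments and ⊗ takes their sum. Working out the expression (((-3 ⊕ 8) ⊕ (5 ⊕ -1)) ⊕ ((-2 ⊕ -2) ⊗ (-1 ⊗ 1))) gives -3.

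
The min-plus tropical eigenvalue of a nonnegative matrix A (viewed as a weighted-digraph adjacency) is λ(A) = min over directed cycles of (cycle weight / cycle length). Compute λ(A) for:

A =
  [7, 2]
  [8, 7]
λ(A) = 5

Enumerate directed cycles and compute their means (weight / length). Sample:
  cycle 0 → 0: weight = 7, length = 1, mean = 7/1 ≈ 7.000
  cycle 1 → 1: weight = 7, length = 1, mean = 7/1 ≈ 7.000
  cycle 0 → 1 → 0: weight = 10, length = 2, mean = 10/2 ≈ 5.000
  cycle 1 → 0 → 1: weight = 10, length = 2, mean = 10/2 ≈ 5.000
Minimum mean = 5.000, attained e.g. along the cycle 0 → 1 → 0 with weight 10 and length 2. So λ(A) = 10/2 = 5.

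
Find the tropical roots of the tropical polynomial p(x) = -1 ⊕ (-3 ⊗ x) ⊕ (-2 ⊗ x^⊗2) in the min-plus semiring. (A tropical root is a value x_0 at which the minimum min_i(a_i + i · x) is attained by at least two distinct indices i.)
Roots: {-1, 2}

Each tropical root is a break point of the lower envelope of the lines y = a_i + i · x (there are 3 lines, with slopes 0, 1, ..., 2). Only the lines that attain the minimum somewhere contribute to roots; other lines are dominated. Here the surviving (envelope) indices are i = 2, i = 1, i = 0.
Intersections between consecutive envelope lines give the roots: for adjacent envelope indices i < j the intersection is x = (a_i − a_j) / (j − i). Reading off the sorted break points: {-1, 2}.
Verification: at each break x_0, at least two indices attain the minimum of min_i(a_i + i · x_0).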